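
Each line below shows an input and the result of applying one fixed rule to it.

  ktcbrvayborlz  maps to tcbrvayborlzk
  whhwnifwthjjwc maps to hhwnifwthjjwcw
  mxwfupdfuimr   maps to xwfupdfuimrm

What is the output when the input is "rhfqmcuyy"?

hfqmcuyyr

What's happening: move the first character to the end.
Doing the same to "rhfqmcuyy": "hfqmcuyyr".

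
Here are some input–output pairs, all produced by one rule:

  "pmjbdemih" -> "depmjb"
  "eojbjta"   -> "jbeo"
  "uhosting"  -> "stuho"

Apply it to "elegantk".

Looking at the pairs, the operation is to delete the last 3 characters, then move the last 2 characters to the front (rotate right by 2).
Working it through for "elegantk": intermediate "elega", final "gaele".

gaele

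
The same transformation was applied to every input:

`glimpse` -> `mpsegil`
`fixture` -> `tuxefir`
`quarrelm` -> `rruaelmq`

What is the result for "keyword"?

rwydeko

Each output is the input with this applied: sort the characters into alphabetical order, then move the last 3 characters to the front (rotate right by 3).
Applying both steps to "keyword": "dekorwy", then "rwydeko".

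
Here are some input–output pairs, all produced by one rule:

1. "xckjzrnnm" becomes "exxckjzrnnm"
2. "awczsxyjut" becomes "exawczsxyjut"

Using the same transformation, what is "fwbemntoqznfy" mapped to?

Each output is the input with this applied: prepend "ex".
So "fwbemntoqznfy" becomes "exfwbemntoqznfy".

exfwbemntoqznfy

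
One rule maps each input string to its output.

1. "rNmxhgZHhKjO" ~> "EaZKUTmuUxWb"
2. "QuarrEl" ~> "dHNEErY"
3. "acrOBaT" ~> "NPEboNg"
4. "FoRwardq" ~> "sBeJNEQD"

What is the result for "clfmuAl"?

Each output is the input with this applied: shift every letter 13 places forward in the alphabet (wrapping around) — i.e. ROT13, then flip the case of every letter.
Working it through for "clfmuAl": intermediate "pyszhNy", final "PYSZHnY".

PYSZHnY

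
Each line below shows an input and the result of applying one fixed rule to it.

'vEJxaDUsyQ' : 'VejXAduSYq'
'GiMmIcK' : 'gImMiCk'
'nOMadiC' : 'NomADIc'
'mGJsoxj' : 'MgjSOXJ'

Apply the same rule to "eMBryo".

EmbRYO

Each output is the input with this applied: flip the case of every letter.
For "eMBryo" the result is "EmbRYO".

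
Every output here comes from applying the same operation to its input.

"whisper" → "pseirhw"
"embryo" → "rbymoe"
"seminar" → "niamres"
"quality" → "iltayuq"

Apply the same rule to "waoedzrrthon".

Each output is the input with this applied: move the last 3 characters to the front (rotate right by 3), then take characters alternately from the front and the back (1st, last, 2nd, 2nd-last, ...).
Working it through for "waoedzrrthon": intermediate "honwaoedzrrt", final "htornrwzadoe".

htornrwzadoe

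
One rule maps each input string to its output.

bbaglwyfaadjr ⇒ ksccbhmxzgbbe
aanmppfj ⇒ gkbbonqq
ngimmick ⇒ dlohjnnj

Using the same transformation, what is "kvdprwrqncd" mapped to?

Looking at the pairs, the operation is to shift every letter 1 place forward in the alphabet (wrapping around), then move the last 2 characters to the front (rotate right by 2).
On "kvdprwrqncd" that produces "delweqsxsro".

delweqsxsro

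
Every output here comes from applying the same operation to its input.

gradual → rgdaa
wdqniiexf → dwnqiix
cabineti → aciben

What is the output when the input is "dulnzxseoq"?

The rule is to swap each adjacent pair of characters (1↔2, 3↔4, ...), then delete the last 2 characters.
On "dulnzxseoq": the first step gives "udnlxzesqo", and the second then gives "udnlxzes".

udnlxzes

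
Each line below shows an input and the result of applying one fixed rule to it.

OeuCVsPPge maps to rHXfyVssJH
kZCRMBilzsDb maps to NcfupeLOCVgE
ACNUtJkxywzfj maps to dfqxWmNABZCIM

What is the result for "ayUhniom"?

The transformation: flip the case of every letter, then shift every letter 3 places forward in the alphabet (wrapping around).
So "ayUhniom" becomes "DBxKQLRP".
(Check on "OeuCVsPPge": → "oEUcvSppGE" → "rHXfyVssJH" ✓)

DBxKQLRP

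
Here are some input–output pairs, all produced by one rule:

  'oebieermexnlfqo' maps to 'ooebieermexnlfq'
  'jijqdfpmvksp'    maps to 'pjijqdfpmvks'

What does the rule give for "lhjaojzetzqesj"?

Rule — move the last character to the front.
For "lhjaojzetzqesj" the result is "jlhjaojzetzqes".

jlhjaojzetzqes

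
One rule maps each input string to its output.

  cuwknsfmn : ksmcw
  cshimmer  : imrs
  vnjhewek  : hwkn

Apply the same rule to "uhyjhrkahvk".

Looking at the pairs, the operation is to move the first 3 characters to the end (rotate left by 3), then keep every other character starting from the first (positions 1st, 3rd, 5th, ...).
Starting from "uhyjhrkahvk": after the first operation, "jhrkahvkuhy"; after the second, "jravuy".
(Check on "vnjhewek": → "hewekvnj" → "hwkn" ✓)

jravuy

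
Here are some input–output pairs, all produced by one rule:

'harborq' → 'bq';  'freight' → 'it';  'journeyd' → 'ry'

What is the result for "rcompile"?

In each case the input is transformed by: keep one character in every 3, starting at position 1 (positions 1st, 4th, 7th, ...), then delete the first character.
Working it through for "rcompile": intermediate "rml", final "ml".

ml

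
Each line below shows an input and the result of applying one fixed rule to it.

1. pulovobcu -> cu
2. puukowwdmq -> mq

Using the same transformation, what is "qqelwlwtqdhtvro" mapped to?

The rule is to keep only the last 2 characters.
"qqelwlwtqdhtvro" → "ro".

ro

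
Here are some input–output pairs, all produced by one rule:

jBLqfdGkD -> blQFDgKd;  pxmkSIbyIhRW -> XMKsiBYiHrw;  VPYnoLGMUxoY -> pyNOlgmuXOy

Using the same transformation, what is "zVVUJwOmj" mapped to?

The pattern: delete the first character, then flip the case of every letter.
Working it through for "zVVUJwOmj": intermediate "VVUJwOmj", final "vvujWoMJ".

vvujWoMJ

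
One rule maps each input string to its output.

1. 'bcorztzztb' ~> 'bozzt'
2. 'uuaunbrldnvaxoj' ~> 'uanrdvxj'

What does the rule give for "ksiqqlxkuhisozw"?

The rule is to keep every other character starting from the first (positions 1st, 3rd, 5th, ...).
For "ksiqqlxkuhisozw" the result is "kiqxuiow".

kiqxuiow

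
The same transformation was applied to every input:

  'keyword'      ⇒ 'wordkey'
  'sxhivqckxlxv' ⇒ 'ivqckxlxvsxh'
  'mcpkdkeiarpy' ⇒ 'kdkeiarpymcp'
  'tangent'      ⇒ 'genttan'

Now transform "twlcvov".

cvovtwl

The rule is to move the first 3 characters to the end (rotate left by 3).
Doing the same to "twlcvov": "cvovtwl".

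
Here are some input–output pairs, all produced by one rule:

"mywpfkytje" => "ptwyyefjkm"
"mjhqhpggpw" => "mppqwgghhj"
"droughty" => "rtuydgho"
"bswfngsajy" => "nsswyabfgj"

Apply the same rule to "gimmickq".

What's happening: sort the characters into alphabetical order, then swap the front and back halves of the string.
So "gimmickq" becomes "kmmqcgii".

kmmqcgii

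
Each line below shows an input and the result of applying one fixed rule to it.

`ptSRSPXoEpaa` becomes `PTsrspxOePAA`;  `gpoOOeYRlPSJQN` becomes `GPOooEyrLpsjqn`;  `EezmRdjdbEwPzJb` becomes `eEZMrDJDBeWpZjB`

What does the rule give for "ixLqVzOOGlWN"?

IXlQvZoogLwn

The transformation: flip the case of every letter.
"ixLqVzOOGlWN" → "IXlQvZoogLwn".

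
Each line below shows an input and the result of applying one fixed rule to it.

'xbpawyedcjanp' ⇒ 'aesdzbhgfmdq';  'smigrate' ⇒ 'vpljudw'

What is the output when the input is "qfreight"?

tiuhljk

Looking at the pairs, the operation is to shift every letter 3 places forward in the alphabet (wrapping around), then delete the last character.
Starting from "qfreight": after the first operation, "tiuhljkw"; after the second, "tiuhljk".
(Check on "smigrate": → "vpljudwh" → "vpljudw" ✓)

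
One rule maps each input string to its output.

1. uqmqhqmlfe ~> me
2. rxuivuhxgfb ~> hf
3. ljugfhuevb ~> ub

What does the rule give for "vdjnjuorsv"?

What's happening: keep one character in every 3, starting at position 1 (positions 1st, 4th, 7th, ...), then delete the first 2 characters.
On "vdjnjuorsv": the first step gives "vnov", and the second then gives "ov".

ov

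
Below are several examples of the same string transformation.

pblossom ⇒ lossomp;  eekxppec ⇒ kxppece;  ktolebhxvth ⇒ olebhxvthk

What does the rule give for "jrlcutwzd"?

The transformation: move the first 2 characters to the end (rotate left by 2), then delete the last character.
On "jrlcutwzd": the first step gives "lcutwzdjr", and the second then gives "lcutwzdj".
(Check on "pblossom": → "lossompb" → "lossomp" ✓)

lcutwzdj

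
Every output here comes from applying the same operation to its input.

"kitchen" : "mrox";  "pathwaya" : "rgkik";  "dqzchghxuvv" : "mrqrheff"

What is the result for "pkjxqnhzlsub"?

haxrjvcel

Each output is the input with this applied: delete the first 3 characters, then shift every letter 10 places forward in the alphabet (wrapping around).
"pkjxqnhzlsub" → "xqnhzlsub" → "haxrjvcel".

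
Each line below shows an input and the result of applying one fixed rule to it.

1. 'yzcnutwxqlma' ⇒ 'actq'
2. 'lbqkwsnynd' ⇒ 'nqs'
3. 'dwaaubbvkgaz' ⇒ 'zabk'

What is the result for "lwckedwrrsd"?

rcd

The rule is to keep one character in every 3, starting at position 3 (positions 3rd, 6th, 9th, ...), then move the last character to the front.
Starting from "lwckedwrrsd": after the first operation, "cdr"; after the second, "rcd".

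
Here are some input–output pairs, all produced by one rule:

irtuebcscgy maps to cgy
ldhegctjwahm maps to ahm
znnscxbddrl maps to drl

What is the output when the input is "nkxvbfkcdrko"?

rko

Looking at the pairs, the operation is to keep only the last 3 characters.
So "nkxvbfkcdrko" becomes "rko".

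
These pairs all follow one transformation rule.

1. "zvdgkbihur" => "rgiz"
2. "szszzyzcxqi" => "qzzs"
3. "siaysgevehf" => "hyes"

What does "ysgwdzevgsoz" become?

swey

The pattern: keep one character in every 3, starting at position 1 (positions 1st, 4th, 7th, ...), then swap the first and last characters.
On "ysgwdzevgsoz": the first step gives "ywes", and the second then gives "swey".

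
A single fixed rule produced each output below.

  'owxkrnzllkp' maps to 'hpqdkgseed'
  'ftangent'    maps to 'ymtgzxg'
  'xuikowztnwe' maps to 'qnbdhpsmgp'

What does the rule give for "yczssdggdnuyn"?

What's happening: shift every letter 7 places backward in the alphabet (wrapping around), then delete the last character.
Starting from "yczssdggdnuyn": after the first operation, "rvsllwzzwgnrg"; after the second, "rvsllwzzwgnr".

rvsllwzzwgnr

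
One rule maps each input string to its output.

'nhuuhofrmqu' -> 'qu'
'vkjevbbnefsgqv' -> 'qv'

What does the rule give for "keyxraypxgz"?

gz

In each case the input is transformed by: keep only the last 2 characters.
For "keyxraypxgz" the result is "gz".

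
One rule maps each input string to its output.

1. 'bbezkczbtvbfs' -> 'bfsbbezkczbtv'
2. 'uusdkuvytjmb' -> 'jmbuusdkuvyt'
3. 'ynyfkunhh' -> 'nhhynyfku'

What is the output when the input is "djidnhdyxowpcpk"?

What's happening: move the last 3 characters to the front (rotate right by 3).
For "djidnhdyxowpcpk" the result is "cpkdjidnhdyxowp".

cpkdjidnhdyxowp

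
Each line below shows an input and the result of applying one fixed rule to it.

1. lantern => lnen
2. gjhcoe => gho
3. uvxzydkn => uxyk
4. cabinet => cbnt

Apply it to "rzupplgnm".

The rule is to keep every other character starting from the first (positions 1st, 3rd, 5th, ...).
Doing the same to "rzupplgnm": "rupgm".

rupgm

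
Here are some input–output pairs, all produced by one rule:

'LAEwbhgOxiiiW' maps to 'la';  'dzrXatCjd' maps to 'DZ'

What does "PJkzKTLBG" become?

Each output is the input with this applied: flip the case of every letter, then keep only the first 2 characters.
"PJkzKTLBG" → "pjKZktlbg" → "pj".
(Check on "dzrXatCjd": → "DZRxATcJD" → "DZ" ✓)

pj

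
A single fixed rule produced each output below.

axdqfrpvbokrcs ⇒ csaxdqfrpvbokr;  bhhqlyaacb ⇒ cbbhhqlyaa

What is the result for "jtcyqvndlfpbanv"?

nvjtcyqvndlfpba

In each case the input is transformed by: move the last 2 characters to the front (rotate right by 2).
Doing the same to "jtcyqvndlfpbanv": "nvjtcyqvndlfpba".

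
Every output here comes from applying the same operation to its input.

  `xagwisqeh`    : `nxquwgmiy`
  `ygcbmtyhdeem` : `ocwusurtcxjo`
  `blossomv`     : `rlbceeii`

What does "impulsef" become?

yvcufikb

Rule — take characters alternately from the front and the back (1st, last, 2nd, 2nd-last, ...), then shift every letter 10 places backward in the alphabet (wrapping around).
On "impulsef": the first step gives "ifmepsul", and the second then gives "yvcufikb".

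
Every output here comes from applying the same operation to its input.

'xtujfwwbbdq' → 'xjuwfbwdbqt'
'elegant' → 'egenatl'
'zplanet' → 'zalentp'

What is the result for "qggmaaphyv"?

qmgaahpvyg

The rule is to swap each adjacent pair of characters (1↔2, 3↔4, ...), then move the first character to the end.
"qggmaaphyv" → "gqmgaahpvy" → "qmgaahpvyg".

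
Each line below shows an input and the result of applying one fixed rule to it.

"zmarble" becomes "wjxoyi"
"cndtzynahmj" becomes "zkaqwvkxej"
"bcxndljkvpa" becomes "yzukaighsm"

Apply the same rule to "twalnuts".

qtxikrq

The transformation: shift every letter 3 places backward in the alphabet (wrapping around), then delete the last character.
Starting from "twalnuts": after the first operation, "qtxikrqp"; after the second, "qtxikrq".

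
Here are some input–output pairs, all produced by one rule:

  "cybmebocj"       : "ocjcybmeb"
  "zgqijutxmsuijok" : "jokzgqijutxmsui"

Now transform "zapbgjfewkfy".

kfyzapbgjfew

The rule is to move the last 3 characters to the front (rotate right by 3).
For "zapbgjfewkfy" the result is "kfyzapbgjfew".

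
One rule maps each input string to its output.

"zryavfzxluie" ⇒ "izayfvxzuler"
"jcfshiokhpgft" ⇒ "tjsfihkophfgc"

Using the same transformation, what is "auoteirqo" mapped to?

oatoieqru

Each output is the input with this applied: swap each adjacent pair of characters (1↔2, 3↔4, ...), then swap the first and last characters.
Starting from "auoteirqo": after the first operation, "uatoieqro"; after the second, "oatoieqru".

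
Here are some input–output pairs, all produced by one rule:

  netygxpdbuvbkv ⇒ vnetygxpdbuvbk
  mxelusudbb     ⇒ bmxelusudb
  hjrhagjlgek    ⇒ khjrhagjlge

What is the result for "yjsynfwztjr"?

ryjsynfwztj

What's happening: move the last character to the front.
For "yjsynfwztjr" the result is "ryjsynfwztj".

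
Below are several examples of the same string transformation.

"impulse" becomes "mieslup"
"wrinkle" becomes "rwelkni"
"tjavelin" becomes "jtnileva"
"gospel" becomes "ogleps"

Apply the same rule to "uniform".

numrofi

Looking at the pairs, the operation is to reverse the string, then move the last 2 characters to the front (rotate right by 2).
On "uniform": the first step gives "mrofinu", and the second then gives "numrofi".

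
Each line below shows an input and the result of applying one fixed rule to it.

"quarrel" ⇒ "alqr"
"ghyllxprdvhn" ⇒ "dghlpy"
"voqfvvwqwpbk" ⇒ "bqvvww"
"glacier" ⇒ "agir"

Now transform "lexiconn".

clnx

In each case the input is transformed by: keep every other character starting from the first (positions 1st, 3rd, 5th, ...), then sort the characters into alphabetical order.
Applying both steps to "lexiconn": "lxcn", then "clnx".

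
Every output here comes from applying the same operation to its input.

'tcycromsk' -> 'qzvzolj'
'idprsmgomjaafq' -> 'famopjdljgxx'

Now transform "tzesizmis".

Rule — shift every letter 3 places backward in the alphabet (wrapping around), then delete the last 2 characters.
Applying both steps to "tzesizmis": "qwbpfwjfp", then "qwbpfwj".

qwbpfwj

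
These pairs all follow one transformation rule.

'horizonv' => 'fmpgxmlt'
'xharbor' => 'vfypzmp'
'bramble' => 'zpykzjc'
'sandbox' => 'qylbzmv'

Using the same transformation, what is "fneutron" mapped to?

The pattern: shift every letter 2 places backward in the alphabet (wrapping around).
"fneutron" → "dlcsrpml".

dlcsrpml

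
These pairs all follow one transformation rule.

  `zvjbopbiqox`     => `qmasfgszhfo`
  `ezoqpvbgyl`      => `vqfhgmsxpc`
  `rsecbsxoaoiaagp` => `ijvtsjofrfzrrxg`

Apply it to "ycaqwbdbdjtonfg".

Each output is the input with this applied: shift every letter 9 places backward in the alphabet (wrapping around).
On "ycaqwbdbdjtonfg" that produces "ptrhnsusuakfewx".

ptrhnsusuakfewx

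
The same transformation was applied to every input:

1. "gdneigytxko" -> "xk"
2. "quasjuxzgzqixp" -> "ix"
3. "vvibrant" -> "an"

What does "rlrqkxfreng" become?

The rule is to move the last 3 characters to the front (rotate right by 3), then keep only the first 2 characters.
Doing the same to "rlrqkxfreng": "en".
(Check on "quasjuxzgzqixp": → "ixpquasjuxzgzq" → "ix" ✓)

en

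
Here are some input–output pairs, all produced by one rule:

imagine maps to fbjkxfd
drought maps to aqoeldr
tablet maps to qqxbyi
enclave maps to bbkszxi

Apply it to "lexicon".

ikbluzf

What's happening: take characters alternately from the front and the back (1st, last, 2nd, 2nd-last, ...), then shift every letter 3 places backward in the alphabet (wrapping around).
"lexicon" → "ikbluzf".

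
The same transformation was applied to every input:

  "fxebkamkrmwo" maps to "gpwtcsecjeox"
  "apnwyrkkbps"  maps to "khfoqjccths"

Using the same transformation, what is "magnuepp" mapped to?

hsyfmwhe

The rule is to shift every letter 8 places backward in the alphabet (wrapping around), then swap the first and last characters.
Working it through for "magnuepp": intermediate "esyfmwhh", final "hsyfmwhe".
(Check on "fxebkamkrmwo": → "xpwtcsecjeog" → "gpwtcsecjeox" ✓)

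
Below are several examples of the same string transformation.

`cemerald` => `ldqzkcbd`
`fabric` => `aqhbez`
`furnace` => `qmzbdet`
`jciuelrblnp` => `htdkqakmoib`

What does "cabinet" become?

ahmdsbz

In each case the input is transformed by: move the first 2 characters to the end (rotate left by 2), then shift every letter 1 place backward in the alphabet (wrapping around).
Starting from "cabinet": after the first operation, "binetca"; after the second, "ahmdsbz".
(Check on "furnace": → "rnacefu" → "qmzbdet" ✓)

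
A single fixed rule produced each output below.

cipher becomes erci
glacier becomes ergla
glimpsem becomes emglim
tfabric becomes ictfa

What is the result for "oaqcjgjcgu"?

The pattern: move the last 2 characters to the front (rotate right by 2), then delete the last 2 characters.
Starting from "oaqcjgjcgu": after the first operation, "guoaqcjgjc"; after the second, "guoaqcjg".

guoaqcjg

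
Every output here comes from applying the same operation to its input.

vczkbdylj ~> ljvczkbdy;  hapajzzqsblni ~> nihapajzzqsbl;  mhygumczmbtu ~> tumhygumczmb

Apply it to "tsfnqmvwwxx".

Each output is the input with this applied: move the last 2 characters to the front (rotate right by 2).
For "tsfnqmvwwxx" the result is "xxtsfnqmvww".

xxtsfnqmvww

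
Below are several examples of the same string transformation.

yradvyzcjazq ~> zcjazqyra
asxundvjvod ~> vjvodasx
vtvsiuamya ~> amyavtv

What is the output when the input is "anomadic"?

icano

Looking at the pairs, the operation is to move the first 3 characters to the end (rotate left by 3), then delete the first 3 characters.
Applying both steps to "anomadic": "madicano", then "icano".
(Check on "asxundvjvod": → "undvjvodasx" → "vjvodasx" ✓)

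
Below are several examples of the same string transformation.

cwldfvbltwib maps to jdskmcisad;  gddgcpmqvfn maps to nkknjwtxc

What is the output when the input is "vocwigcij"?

In each case the input is transformed by: shift every letter 7 places forward in the alphabet (wrapping around), then delete the last 2 characters.
Working it through for "vocwigcij": intermediate "cvjdpnjpq", final "cvjdpnj".

cvjdpnj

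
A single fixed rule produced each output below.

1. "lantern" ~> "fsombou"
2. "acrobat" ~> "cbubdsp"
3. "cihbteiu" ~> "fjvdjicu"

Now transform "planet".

ofuqmb

The pattern: move the last 3 characters to the front (rotate right by 3), then shift every letter 1 place forward in the alphabet (wrapping around).
Starting from "planet": after the first operation, "netpla"; after the second, "ofuqmb".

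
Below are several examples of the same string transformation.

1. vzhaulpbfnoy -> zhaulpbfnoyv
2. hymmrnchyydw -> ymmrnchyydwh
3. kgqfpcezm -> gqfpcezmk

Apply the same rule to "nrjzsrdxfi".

Looking at the pairs, the operation is to move the first character to the end.
So "nrjzsrdxfi" becomes "rjzsrdxfin".

rjzsrdxfin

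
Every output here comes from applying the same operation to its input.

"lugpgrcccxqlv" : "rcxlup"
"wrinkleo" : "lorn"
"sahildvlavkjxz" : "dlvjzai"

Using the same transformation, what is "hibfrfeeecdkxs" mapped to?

fecksif

What's happening: keep every other character starting from the second (positions 2nd, 4th, 6th, ...), then move the first 2 characters to the end (rotate left by 2).
On "hibfrfeeecdkxs": the first step gives "iffecks", and the second then gives "fecksif".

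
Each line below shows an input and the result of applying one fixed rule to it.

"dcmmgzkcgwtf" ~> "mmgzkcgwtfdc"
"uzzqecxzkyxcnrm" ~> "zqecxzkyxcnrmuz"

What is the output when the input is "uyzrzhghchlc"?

Rule — move the first 2 characters to the end (rotate left by 2).
On "uyzrzhghchlc" that produces "zrzhghchlcuy".

zrzhghchlcuy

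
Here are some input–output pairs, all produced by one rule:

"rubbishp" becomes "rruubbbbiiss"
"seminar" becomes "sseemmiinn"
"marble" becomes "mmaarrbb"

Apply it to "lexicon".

What's happening: delete the last 2 characters, then double every character.
For "lexicon", step one produces "lexic"; step two turns that into "lleexxiicc".

lleexxiicc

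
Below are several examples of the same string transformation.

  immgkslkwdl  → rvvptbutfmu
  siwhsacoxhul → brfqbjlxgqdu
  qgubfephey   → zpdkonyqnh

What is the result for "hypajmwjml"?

qhyjsvfsvu

The pattern: shift every letter 9 places forward in the alphabet (wrapping around).
So "hypajmwjml" becomes "qhyjsvfsvu".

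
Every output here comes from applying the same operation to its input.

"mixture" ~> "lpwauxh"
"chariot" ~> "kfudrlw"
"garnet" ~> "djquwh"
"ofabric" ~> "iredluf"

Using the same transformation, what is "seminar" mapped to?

The transformation: shift every letter 3 places forward in the alphabet (wrapping around), then swap each adjacent pair of characters (1↔2, 3↔4, ...).
"seminar" → "hvlpdqu".

hvlpdqu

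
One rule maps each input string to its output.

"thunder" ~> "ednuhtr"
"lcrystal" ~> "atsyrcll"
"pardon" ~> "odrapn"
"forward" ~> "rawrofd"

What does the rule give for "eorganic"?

What's happening: reverse the string, then move the first character to the end.
On "eorganic": the first step gives "cinagroe", and the second then gives "inagroec".

inagroec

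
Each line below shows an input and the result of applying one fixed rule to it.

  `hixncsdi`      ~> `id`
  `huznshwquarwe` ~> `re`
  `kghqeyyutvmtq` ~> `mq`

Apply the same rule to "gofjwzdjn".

dn

Looking at the pairs, the operation is to swap each adjacent pair of characters (1↔2, 3↔4, ...), then keep only the last 2 characters.
On "gofjwzdjn" that produces "dn".
(Check on "kghqeyyutvmtq": → "gkqhyeuyvttmq" → "mq" ✓)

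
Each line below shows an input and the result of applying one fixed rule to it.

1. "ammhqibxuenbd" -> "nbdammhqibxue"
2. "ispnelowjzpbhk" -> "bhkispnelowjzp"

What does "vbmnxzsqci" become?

The rule is to move the last 3 characters to the front (rotate right by 3).
Applying that to "vbmnxzsqci" gives "qcivbmnxzs".

qcivbmnxzs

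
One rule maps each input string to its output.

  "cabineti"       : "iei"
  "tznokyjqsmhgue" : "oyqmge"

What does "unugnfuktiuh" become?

The pattern: delete the first 3 characters, then keep every other character starting from the first (positions 1st, 3rd, 5th, ...).
For "unugnfuktiuh" the result is "gfkih".

gfkih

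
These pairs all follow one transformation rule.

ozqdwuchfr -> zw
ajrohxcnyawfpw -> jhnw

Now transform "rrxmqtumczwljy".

Looking at the pairs, the operation is to delete the last 3 characters, then keep one character in every 3, starting at position 2 (positions 2nd, 5th, 8th, ...).
For "rrxmqtumczwljy" the result is "rqmw".

rqmw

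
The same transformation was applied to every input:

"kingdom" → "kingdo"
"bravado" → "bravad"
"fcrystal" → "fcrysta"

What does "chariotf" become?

chariot

The transformation: delete the last character.
For "chariotf" the result is "chariot".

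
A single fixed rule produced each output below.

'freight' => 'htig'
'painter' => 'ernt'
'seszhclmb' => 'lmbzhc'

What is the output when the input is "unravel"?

elav

Looking at the pairs, the operation is to delete the first 3 characters, then swap the front and back halves of the string.
Doing the same to "unravel": "elav".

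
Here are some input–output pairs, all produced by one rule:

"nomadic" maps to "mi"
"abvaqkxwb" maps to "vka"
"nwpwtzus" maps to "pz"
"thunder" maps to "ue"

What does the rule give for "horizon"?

The rule is to swap the first and last characters, then keep one character in every 3, starting at position 3 (positions 3rd, 6th, 9th, ...).
"horizon" → "norizoh" → "ro".

ro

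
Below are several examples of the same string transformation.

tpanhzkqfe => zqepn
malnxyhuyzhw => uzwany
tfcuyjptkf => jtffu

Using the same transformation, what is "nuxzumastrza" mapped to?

srauzm

The pattern: keep every other character starting from the second (positions 2nd, 4th, 6th, ...), then move the last 3 characters to the front (rotate right by 3).
On "nuxzumastrza": the first step gives "uzmsra", and the second then gives "srauzm".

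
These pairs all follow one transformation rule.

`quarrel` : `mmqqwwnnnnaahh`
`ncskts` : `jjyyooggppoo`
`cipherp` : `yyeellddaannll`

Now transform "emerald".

aaiiaannwwhhzz

Rule — shift every letter 4 places backward in the alphabet (wrapping around), then double every character.
Applying both steps to "emerald": "aianwhz", then "aaiiaannwwhhzz".
(Check on "ncskts": → "jyogpo" → "jjyyooggppoo" ✓)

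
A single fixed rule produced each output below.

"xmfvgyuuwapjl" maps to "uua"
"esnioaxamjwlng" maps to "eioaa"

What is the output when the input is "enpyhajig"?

eai

Looking at the pairs, the operation is to keep only the vowels.
For "enpyhajig" the result is "eai".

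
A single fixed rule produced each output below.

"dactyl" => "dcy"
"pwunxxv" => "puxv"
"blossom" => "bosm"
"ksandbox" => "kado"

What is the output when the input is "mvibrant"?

mirn

What's happening: keep every other character starting from the first (positions 1st, 3rd, 5th, ...).
Applying that to "mvibrant" gives "mirn".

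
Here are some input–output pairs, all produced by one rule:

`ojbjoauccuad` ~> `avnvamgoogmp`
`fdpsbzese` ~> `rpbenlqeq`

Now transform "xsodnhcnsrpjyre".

Rule — shift every letter 12 places forward in the alphabet (wrapping around).
On "xsodnhcnsrpjyre" that produces "jeapztozedbvkdq".

jeapztozedbvkdq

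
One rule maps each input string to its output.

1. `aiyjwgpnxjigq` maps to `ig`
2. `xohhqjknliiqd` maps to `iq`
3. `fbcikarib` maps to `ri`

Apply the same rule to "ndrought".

gh

Rule — move the last character to the front, then keep only the last 2 characters.
Starting from "ndrought": after the first operation, "tndrough"; after the second, "gh".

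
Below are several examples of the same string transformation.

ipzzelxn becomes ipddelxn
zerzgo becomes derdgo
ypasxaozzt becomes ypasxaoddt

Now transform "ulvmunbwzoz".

ulvmunbwdod

Each output is the input with this applied: replace every "z" with "d".
"ulvmunbwzoz" → "ulvmunbwdod".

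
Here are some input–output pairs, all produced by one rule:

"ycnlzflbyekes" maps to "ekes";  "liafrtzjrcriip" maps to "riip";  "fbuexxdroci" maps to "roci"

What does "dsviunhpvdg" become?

pvdg

The pattern: keep only the last 4 characters.
On "dsviunhpvdg" that produces "pvdg".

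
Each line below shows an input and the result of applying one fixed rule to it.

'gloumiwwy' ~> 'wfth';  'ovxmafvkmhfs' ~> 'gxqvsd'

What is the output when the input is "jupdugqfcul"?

forqf

Rule — keep every other character starting from the second (positions 2nd, 4th, 6th, ...), then shift every letter 11 places forward in the alphabet (wrapping around).
"jupdugqfcul" → "udgfu" → "forqf".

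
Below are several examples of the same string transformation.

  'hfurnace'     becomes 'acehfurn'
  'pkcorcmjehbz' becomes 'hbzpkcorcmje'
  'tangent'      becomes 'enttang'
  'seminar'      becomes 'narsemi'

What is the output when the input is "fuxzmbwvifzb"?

fzbfuxzmbwvi

In each case the input is transformed by: move the last 3 characters to the front (rotate right by 3).
Doing the same to "fuxzmbwvifzb": "fzbfuxzmbwvi".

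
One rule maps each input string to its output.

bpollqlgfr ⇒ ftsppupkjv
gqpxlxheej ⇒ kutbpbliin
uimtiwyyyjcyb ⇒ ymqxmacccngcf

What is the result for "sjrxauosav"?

What's happening: shift every letter 4 places forward in the alphabet (wrapping around).
Applying that to "sjrxauosav" gives "wnvbeyswez".

wnvbeyswez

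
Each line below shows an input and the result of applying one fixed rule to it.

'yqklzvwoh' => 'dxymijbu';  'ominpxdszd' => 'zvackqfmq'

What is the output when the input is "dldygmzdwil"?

yqltzmqjvy

The pattern: delete the first character, then shift every letter 13 places forward in the alphabet (wrapping around) — i.e. ROT13.
On "dldygmzdwil": the first step gives "ldygmzdwil", and the second then gives "yqltzmqjvy".
(Check on "ominpxdszd": → "minpxdszd" → "zvackqfmq" ✓)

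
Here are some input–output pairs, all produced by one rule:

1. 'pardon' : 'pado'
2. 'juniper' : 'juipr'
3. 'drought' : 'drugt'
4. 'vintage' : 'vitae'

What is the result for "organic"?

Each output is the input with this applied: double every character, then keep one character in every 3, starting at position 1 (positions 1st, 4th, 7th, ...).
On "organic": the first step gives "oorrggaanniicc", and the second then gives "oranc".

oranc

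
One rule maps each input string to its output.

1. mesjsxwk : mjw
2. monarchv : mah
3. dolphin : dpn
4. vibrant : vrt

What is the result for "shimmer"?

smr

The transformation: keep one character in every 3, starting at position 1 (positions 1st, 4th, 7th, ...).
For "shimmer" the result is "smr".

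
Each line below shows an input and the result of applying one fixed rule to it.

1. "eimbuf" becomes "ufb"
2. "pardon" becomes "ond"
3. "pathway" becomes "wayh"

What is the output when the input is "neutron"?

What's happening: delete the first 3 characters, then move the first character to the end.
On "neutron" that produces "ront".

ront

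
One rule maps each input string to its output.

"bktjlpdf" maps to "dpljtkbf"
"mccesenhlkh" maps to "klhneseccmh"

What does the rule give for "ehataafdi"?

Looking at the pairs, the operation is to reverse the string, then move the first character to the end.
Starting from "ehataafdi": after the first operation, "idfaatahe"; after the second, "dfaatahei".

dfaatahei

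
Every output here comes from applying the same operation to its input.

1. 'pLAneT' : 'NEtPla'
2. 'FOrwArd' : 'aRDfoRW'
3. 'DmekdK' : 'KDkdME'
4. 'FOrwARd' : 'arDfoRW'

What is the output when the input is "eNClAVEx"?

veXEncLa

In each case the input is transformed by: move the last 3 characters to the front (rotate right by 3), then flip the case of every letter.
"eNClAVEx" → "VExeNClA" → "veXEncLa".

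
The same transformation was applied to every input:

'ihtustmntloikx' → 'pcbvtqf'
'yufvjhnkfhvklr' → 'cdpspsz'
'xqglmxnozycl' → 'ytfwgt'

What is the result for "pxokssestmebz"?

fsaauj

Looking at the pairs, the operation is to keep every other character starting from the second (positions 2nd, 4th, 6th, ...), then shift every letter 8 places forward in the alphabet (wrapping around).
"pxokssestmebz" → "xkssmb" → "fsaauj".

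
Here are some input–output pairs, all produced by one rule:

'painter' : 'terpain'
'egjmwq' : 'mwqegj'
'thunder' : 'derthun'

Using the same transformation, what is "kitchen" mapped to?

henkitc

In each case the input is transformed by: move the last 3 characters to the front (rotate right by 3).
So "kitchen" becomes "henkitc".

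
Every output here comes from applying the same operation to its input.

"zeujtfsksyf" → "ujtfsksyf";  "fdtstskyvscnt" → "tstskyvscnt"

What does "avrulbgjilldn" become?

Rule — delete the first 2 characters.
On "avrulbgjilldn" that produces "rulbgjilldn".

rulbgjilldn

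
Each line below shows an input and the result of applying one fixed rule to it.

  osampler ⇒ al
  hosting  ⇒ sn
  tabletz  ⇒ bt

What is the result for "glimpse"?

The transformation: keep one character in every 3, starting at position 3 (positions 3rd, 6th, 9th, ...).
So "glimpse" becomes "is".

is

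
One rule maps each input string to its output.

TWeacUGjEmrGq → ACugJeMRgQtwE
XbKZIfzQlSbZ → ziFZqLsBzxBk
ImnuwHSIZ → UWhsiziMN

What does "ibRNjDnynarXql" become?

nJdNYNARxQLIBr

In each case the input is transformed by: flip the case of every letter, then move the first 3 characters to the end (rotate left by 3).
So "ibRNjDnynarXql" becomes "nJdNYNARxQLIBr".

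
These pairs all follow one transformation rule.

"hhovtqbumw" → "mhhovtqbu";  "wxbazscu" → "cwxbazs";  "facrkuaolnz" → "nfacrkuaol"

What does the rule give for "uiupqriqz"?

The transformation: delete the last character, then move the last character to the front.
Working it through for "uiupqriqz": intermediate "uiupqriq", final "quiupqri".

quiupqri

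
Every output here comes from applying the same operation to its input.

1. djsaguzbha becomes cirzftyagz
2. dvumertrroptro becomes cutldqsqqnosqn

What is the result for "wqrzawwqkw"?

The rule is to shift every letter 1 place backward in the alphabet (wrapping around).
Applying that to "wqrzawwqkw" gives "vpqyzvvpjv".

vpqyzvvpjv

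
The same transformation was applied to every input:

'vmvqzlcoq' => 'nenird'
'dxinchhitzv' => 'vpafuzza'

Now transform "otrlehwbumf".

gljdwzot

Rule — delete the last 3 characters, then shift every letter 8 places backward in the alphabet (wrapping around).
For "otrlehwbumf", step one produces "otrlehwb"; step two turns that into "gljdwzot".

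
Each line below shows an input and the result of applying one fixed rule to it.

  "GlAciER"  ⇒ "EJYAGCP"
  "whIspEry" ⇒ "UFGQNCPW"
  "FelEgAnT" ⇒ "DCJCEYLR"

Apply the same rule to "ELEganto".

In each case the input is transformed by: shift every letter 2 places backward in the alphabet (wrapping around), then convert every letter to uppercase.
So "ELEganto" becomes "CJCEYLRM".

CJCEYLRM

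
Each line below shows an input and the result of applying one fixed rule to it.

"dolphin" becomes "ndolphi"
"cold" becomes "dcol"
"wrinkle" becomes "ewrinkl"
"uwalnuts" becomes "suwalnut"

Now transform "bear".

What's happening: move the last character to the front.
On "bear" that produces "rbea".

rbea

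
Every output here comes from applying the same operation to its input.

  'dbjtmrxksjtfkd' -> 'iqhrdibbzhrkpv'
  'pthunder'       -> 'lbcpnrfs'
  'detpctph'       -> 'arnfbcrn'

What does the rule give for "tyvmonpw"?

mlnurwtk

The pattern: shift every letter 2 places backward in the alphabet (wrapping around), then swap the front and back halves of the string.
Working it through for "tyvmonpw": intermediate "rwtkmlnu", final "mlnurwtk".
(Check on "dbjtmrxksjtfkd": → "bzhrkpviqhrdib" → "iqhrdibbzhrkpv" ✓)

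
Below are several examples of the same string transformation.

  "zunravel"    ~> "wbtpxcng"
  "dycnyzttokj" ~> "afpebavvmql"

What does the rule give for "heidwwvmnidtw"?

gjfkyyoxkpvfy

Rule — swap each adjacent pair of characters (1↔2, 3↔4, ...), then shift every letter 2 places forward in the alphabet (wrapping around).
For "heidwwvmnidtw", step one produces "ehdiwwmvintdw"; step two turns that into "gjfkyyoxkpvfy".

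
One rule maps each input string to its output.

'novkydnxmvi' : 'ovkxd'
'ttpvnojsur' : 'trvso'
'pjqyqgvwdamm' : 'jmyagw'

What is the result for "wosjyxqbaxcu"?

The pattern: keep every other character starting from the second (positions 2nd, 4th, 6th, ...), then take characters alternately from the front and the back (1st, last, 2nd, 2nd-last, ...).
Doing the same to "wosjyxqbaxcu": "oujxxb".

oujxxb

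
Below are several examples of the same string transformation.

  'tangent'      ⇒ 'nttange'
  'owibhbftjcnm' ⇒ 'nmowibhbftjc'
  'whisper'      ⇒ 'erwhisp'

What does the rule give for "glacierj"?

Looking at the pairs, the operation is to move the last 2 characters to the front (rotate right by 2).
On "glacierj" that produces "rjglacie".

rjglacie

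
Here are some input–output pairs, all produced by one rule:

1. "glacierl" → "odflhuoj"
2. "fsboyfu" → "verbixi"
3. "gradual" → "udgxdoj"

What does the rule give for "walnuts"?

doqxwvz

Looking at the pairs, the operation is to shift every letter 3 places forward in the alphabet (wrapping around), then move the first character to the end.
For "walnuts", step one produces "zdoqxwv"; step two turns that into "doqxwvz".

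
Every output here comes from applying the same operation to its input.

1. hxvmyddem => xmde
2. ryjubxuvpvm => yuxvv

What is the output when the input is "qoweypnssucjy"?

Each output is the input with this applied: keep every other character starting from the second (positions 2nd, 4th, 6th, ...).
For "qoweypnssucjy" the result is "oepsuj".

oepsuj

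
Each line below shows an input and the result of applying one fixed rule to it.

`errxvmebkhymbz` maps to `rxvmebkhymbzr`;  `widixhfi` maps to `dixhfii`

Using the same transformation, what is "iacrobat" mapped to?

The pattern: delete the first character, then move the first character to the end.
"iacrobat" → "acrobat" → "crobata".
(Check on "errxvmebkhymbz": → "rrxvmebkhymbz" → "rxvmebkhymbzr" ✓)

crobata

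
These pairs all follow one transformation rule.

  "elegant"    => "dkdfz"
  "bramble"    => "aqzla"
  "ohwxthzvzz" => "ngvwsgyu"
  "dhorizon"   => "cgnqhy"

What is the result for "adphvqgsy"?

zcogupf

In each case the input is transformed by: delete the last 2 characters, then shift every letter 1 place backward in the alphabet (wrapping around).
"adphvqgsy" → "zcogupf".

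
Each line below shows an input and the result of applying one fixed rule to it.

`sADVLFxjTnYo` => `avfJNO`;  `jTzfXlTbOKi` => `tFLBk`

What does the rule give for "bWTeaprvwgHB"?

The transformation: keep every other character starting from the second (positions 2nd, 4th, 6th, ...), then flip the case of every letter.
On "bWTeaprvwgHB": the first step gives "WepvgB", and the second then gives "wEPVGb".

wEPVGb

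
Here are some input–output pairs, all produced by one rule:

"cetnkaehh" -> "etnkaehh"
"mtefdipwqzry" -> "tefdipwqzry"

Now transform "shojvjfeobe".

Looking at the pairs, the operation is to delete the first character.
So "shojvjfeobe" becomes "hojvjfeobe".

hojvjfeobe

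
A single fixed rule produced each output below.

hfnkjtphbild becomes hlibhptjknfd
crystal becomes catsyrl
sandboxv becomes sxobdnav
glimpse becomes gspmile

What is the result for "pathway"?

Each output is the input with this applied: reverse the string, then swap the first and last characters.
Starting from "pathway": after the first operation, "yawhtap"; after the second, "pawhtay".
(Check on "hfnkjtphbild": → "dlibhptjknfh" → "hlibhptjknfd" ✓)

pawhtay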